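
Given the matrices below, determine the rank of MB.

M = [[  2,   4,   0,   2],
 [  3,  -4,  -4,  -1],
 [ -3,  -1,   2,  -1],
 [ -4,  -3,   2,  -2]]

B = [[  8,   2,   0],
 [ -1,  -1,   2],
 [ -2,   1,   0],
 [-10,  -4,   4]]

2

First compute MB:
[[ -8,  -8,  16],
 [ 46,  10, -12],
 [-17,   1,  -6],
 [-13,   5, -14]]
Now row reduce the product.
R2 ← R2 + (23/4)·R1: [0, -36, 80]
R3 ← R3 − (17/8)·R1: [0, 18, -40]
R4 ← R4 − (13/8)·R1: [0, 18, -40]
R3 ← R3 + (1/2)·R2: [0, 0, 0]
R4 ← R4 + (1/2)·R2: [0, 0, 0]
2 nonzero rows, so rank(MB) = 2.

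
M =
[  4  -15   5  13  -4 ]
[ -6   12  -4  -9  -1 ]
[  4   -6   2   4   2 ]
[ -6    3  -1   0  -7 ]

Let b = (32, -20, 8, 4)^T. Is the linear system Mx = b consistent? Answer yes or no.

Row reduce the augmented matrix [M | b].
R2 ← R2 + (3/2)·R1: [0, -21/2, 7/2, 21/2, -7, 28]
R3 ← R3 − R1: [0, 9, -3, -9, 6, -24]
R4 ← R4 + (3/2)·R1: [0, -39/2, 13/2, 39/2, -13, 52]
R3 ← R3 + (6/7)·R2: [0, 0, 0, 0, 0, 0]
R4 ← R4 − (13/7)·R2: [0, 0, 0, 0, 0, 0]
The echelon form has 2 nonzero rows, and every pivot lies in the first 5 columns, so rank(M) = rank([M|b]) = 2.
The system is consistent.

yes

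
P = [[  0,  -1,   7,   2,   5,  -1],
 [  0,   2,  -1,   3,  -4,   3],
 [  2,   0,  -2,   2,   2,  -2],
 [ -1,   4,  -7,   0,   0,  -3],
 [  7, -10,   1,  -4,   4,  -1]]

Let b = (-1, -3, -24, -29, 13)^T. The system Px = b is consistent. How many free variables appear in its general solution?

1

Row reduce the augmented matrix [P | b].
Swap R1 ↔ R3
R4 ← R4 + (1/2)·R1: [0, 4, -8, 1, 1, -4, -41]
R5 ← R5 − (7/2)·R1: [0, -10, 8, -11, -3, 6, 97]
R3 ← R3 + (1/2)·R2: [0, 0, 13/2, 7/2, 3, 1/2, -5/2]
R4 ← R4 − (2)·R2: [0, 0, -6, -5, 9, -10, -35]
R5 ← R5 + (5)·R2: [0, 0, 3, 4, -23, 21, 82]
R4 ← R4 + (12/13)·R3: [0, 0, 0, -23/13, 153/13, -124/13, -485/13]
R5 ← R5 − (6/13)·R3: [0, 0, 0, 31/13, -317/13, 270/13, 1081/13]
R5 ← R5 + (31/23)·R4: [0, 0, 0, 0, -196/23, 182/23, 756/23]
The echelon form has 5 nonzero rows, and every pivot lies in the first 6 columns, so rank(P) = rank([P|b]) = 5.
The system is consistent.
Free variables = (unknowns) − (rank) = 6 − 5 = 1.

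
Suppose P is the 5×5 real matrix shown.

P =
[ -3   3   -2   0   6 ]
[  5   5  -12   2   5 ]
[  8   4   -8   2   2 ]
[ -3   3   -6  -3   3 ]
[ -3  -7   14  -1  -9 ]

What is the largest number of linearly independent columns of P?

5

Row reduce to echelon form.
R2 ← R2 + (5/3)·R1: [0, 10, -46/3, 2, 15]
R3 ← R3 + (8/3)·R1: [0, 12, -40/3, 2, 18]
R4 ← R4 − R1: [0, 0, -4, -3, -3]
R5 ← R5 − R1: [0, -10, 16, -1, -15]
R3 ← R3 − (6/5)·R2: [0, 0, 76/15, -2/5, 0]
R5 ← R5 + R2: [0, 0, 2/3, 1, 0]
R4 ← R4 + (15/19)·R3: [0, 0, 0, -63/19, -3]
R5 ← R5 − (5/38)·R3: [0, 0, 0, 20/19, 0]
R5 ← R5 + (20/63)·R4: [0, 0, 0, 0, -20/21]
Echelon form has 5 nonzero rows, so rank(P) = 5.
The rank gives the maximum number of linearly independent columns: 5.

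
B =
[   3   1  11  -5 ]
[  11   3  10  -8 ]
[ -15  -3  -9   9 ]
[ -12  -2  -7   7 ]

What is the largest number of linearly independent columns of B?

Row reduce to echelon form.
R2 ← R2 − (11/3)·R1: [0, -2/3, -91/3, 31/3]
R3 ← R3 + (5)·R1: [0, 2, 46, -16]
R4 ← R4 + (4)·R1: [0, 2, 37, -13]
R3 ← R3 + (3)·R2: [0, 0, -45, 15]
R4 ← R4 + (3)·R2: [0, 0, -54, 18]
R4 ← R4 − (6/5)·R3: [0, 0, 0, 0]
Echelon form has 3 nonzero rows, so rank(B) = 3.
The rank gives the maximum number of linearly independent columns: 3.

3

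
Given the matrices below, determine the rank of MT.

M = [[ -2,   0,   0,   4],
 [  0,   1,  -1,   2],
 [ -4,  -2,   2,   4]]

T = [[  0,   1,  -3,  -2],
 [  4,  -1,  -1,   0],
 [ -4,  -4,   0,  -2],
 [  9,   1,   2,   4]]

First compute MT:
[[ 36,   2,  14,  20],
 [ 26,   5,   3,  10],
 [ 20,  -6,  22,  20]]
Now row reduce the product.
R2 ← R2 − (13/18)·R1: [0, 32/9, -64/9, -40/9]
R3 ← R3 − (5/9)·R1: [0, -64/9, 128/9, 80/9]
R3 ← R3 + (2)·R2: [0, 0, 0, 0]
2 nonzero rows, so rank(MT) = 2.

2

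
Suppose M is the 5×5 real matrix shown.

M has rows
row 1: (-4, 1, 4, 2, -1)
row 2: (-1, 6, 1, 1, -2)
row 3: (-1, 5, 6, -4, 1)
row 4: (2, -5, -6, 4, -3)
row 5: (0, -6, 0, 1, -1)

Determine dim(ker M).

1

Row reduce to echelon form.
R2 ← R2 − (1/4)·R1: [0, 23/4, 0, 1/2, -7/4]
R3 ← R3 − (1/4)·R1: [0, 19/4, 5, -9/2, 5/4]
R4 ← R4 + (1/2)·R1: [0, -9/2, -4, 5, -7/2]
R3 ← R3 − (19/23)·R2: [0, 0, 5, -113/23, 62/23]
R4 ← R4 + (18/23)·R2: [0, 0, -4, 124/23, -112/23]
R5 ← R5 + (24/23)·R2: [0, 0, 0, 35/23, -65/23]
R4 ← R4 + (4/5)·R3: [0, 0, 0, 168/115, -312/115]
R5 ← R5 − (25/24)·R4: [0, 0, 0, 0, 0]
4 nonzero rows, so rank(M) = 4.
M has 5 columns; by rank–nullity, nullity = 5 − 4 = 1.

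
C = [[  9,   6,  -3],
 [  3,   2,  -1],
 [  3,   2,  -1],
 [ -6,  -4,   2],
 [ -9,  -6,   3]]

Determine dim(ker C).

2

Row reduce to echelon form.
R2 ← R2 − (1/3)·R1: [0, 0, 0]
R3 ← R3 − (1/3)·R1: [0, 0, 0]
R4 ← R4 + (2/3)·R1: [0, 0, 0]
R5 ← R5 + R1: [0, 0, 0]
1 nonzero row, so rank(C) = 1.
C has 3 columns; by rank–nullity, nullity = 3 − 1 = 2.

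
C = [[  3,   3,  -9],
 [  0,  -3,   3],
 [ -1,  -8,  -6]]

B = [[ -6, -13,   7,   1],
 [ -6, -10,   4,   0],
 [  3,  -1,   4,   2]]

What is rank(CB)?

First compute CB:
[[-63, -60,  -3, -15],
 [ 27,  27,   0,   6],
 [ 36,  99, -63, -13]]
Now row reduce the product.
R2 ← R2 + (3/7)·R1: [0, 9/7, -9/7, -3/7]
R3 ← R3 + (4/7)·R1: [0, 453/7, -453/7, -151/7]
R3 ← R3 − (151/3)·R2: [0, 0, 0, 0]
2 nonzero rows, so rank(CB) = 2.

2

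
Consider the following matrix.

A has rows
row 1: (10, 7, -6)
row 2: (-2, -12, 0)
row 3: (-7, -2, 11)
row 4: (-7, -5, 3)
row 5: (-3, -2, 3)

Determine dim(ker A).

Row reduce to echelon form.
R2 ← R2 + (1/5)·R1: [0, -53/5, -6/5]
R3 ← R3 + (7/10)·R1: [0, 29/10, 34/5]
R4 ← R4 + (7/10)·R1: [0, -1/10, -6/5]
R5 ← R5 + (3/10)·R1: [0, 1/10, 6/5]
R3 ← R3 + (29/106)·R2: [0, 0, 343/53]
R4 ← R4 − (1/106)·R2: [0, 0, -63/53]
R5 ← R5 + (1/106)·R2: [0, 0, 63/53]
R4 ← R4 + (9/49)·R3: [0, 0, 0]
R5 ← R5 − (9/49)·R3: [0, 0, 0]
3 nonzero rows, so rank(A) = 3.
A has 3 columns; by rank–nullity, nullity = 3 − 3 = 0.

0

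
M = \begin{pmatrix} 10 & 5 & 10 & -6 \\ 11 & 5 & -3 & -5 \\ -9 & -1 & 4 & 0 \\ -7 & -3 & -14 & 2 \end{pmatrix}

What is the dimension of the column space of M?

Row reduce to echelon form.
R2 ← R2 − (11/10)·R1: [0, -1/2, -14, 8/5]
R3 ← R3 + (9/10)·R1: [0, 7/2, 13, -27/5]
R4 ← R4 + (7/10)·R1: [0, 1/2, -7, -11/5]
R3 ← R3 + (7)·R2: [0, 0, -85, 29/5]
R4 ← R4 + R2: [0, 0, -21, -3/5]
R4 ← R4 − (21/85)·R3: [0, 0, 0, -864/425]
Echelon form has 4 nonzero rows, so rank(M) = 4.
The column space has dimension equal to the rank: 4.

4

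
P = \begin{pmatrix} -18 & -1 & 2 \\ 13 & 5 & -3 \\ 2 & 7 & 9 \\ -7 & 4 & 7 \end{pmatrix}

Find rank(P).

3

Row reduce to echelon form.
R2 ← R2 + (13/18)·R1: [0, 77/18, -14/9]
R3 ← R3 + (1/9)·R1: [0, 62/9, 83/9]
R4 ← R4 − (7/18)·R1: [0, 79/18, 56/9]
R3 ← R3 − (124/77)·R2: [0, 0, 129/11]
R4 ← R4 − (79/77)·R2: [0, 0, 86/11]
R4 ← R4 − (2/3)·R3: [0, 0, 0]
Echelon form has 3 nonzero rows, so rank(P) = 3.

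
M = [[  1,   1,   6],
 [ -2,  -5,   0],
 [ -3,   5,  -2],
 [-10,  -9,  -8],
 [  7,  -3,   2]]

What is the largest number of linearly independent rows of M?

3

Row reduce to echelon form.
R2 ← R2 + (2)·R1: [0, -3, 12]
R3 ← R3 + (3)·R1: [0, 8, 16]
R4 ← R4 + (10)·R1: [0, 1, 52]
R5 ← R5 − (7)·R1: [0, -10, -40]
R3 ← R3 + (8/3)·R2: [0, 0, 48]
R4 ← R4 + (1/3)·R2: [0, 0, 56]
R5 ← R5 − (10/3)·R2: [0, 0, -80]
R4 ← R4 − (7/6)·R3: [0, 0, 0]
R5 ← R5 + (5/3)·R3: [0, 0, 0]
Echelon form has 3 nonzero rows, so rank(M) = 3.
The rank gives the maximum number of linearly independent rows: 3.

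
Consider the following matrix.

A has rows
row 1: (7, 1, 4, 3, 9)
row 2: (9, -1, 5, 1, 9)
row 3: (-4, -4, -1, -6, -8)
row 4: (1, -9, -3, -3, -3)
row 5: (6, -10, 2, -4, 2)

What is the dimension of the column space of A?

Row reduce to echelon form.
R2 ← R2 − (9/7)·R1: [0, -16/7, -1/7, -20/7, -18/7]
R3 ← R3 + (4/7)·R1: [0, -24/7, 9/7, -30/7, -20/7]
R4 ← R4 − (1/7)·R1: [0, -64/7, -25/7, -24/7, -30/7]
R5 ← R5 − (6/7)·R1: [0, -76/7, -10/7, -46/7, -40/7]
R3 ← R3 − (3/2)·R2: [0, 0, 3/2, 0, 1]
R4 ← R4 − (4)·R2: [0, 0, -3, 8, 6]
R5 ← R5 − (19/4)·R2: [0, 0, -3/4, 7, 13/2]
R4 ← R4 + (2)·R3: [0, 0, 0, 8, 8]
R5 ← R5 + (1/2)·R3: [0, 0, 0, 7, 7]
R5 ← R5 − (7/8)·R4: [0, 0, 0, 0, 0]
Echelon form has 4 nonzero rows, so rank(A) = 4.
The column space has dimension equal to the rank: 4.

4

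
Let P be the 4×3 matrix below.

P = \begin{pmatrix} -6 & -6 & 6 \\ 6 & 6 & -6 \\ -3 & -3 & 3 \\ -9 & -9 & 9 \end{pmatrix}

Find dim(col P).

Row reduce to echelon form.
R2 ← R2 + R1: [0, 0, 0]
R3 ← R3 − (1/2)·R1: [0, 0, 0]
R4 ← R4 − (3/2)·R1: [0, 0, 0]
Echelon form has 1 nonzero row, so rank(P) = 1.
The column space has dimension equal to the rank: 1.

1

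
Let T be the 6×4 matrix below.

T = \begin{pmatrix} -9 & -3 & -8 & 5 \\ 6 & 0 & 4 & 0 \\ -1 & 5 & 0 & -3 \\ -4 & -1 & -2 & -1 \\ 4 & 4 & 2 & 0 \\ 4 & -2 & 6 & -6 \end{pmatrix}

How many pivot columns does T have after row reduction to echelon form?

Row reduce to echelon form.
R2 ← R2 + (2/3)·R1: [0, -2, -4/3, 10/3]
R3 ← R3 − (1/9)·R1: [0, 16/3, 8/9, -32/9]
R4 ← R4 − (4/9)·R1: [0, 1/3, 14/9, -29/9]
R5 ← R5 + (4/9)·R1: [0, 8/3, -14/9, 20/9]
R6 ← R6 + (4/9)·R1: [0, -10/3, 22/9, -34/9]
R3 ← R3 + (8/3)·R2: [0, 0, -8/3, 16/3]
R4 ← R4 + (1/6)·R2: [0, 0, 4/3, -8/3]
R5 ← R5 + (4/3)·R2: [0, 0, -10/3, 20/3]
R6 ← R6 − (5/3)·R2: [0, 0, 14/3, -28/3]
R4 ← R4 + (1/2)·R3: [0, 0, 0, 0]
R5 ← R5 − (5/4)·R3: [0, 0, 0, 0]
R6 ← R6 + (7/4)·R3: [0, 0, 0, 0]
Echelon form has 3 nonzero rows, so rank(T) = 3.
Each nonzero row contributes one pivot column: 3 pivot columns.

3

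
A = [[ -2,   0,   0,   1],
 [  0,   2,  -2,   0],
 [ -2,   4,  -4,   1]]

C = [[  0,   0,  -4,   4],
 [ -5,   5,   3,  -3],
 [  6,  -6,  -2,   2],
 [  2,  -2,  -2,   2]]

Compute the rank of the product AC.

First compute AC:
[[  2,  -2,   6,  -6],
 [-22,  22,  10, -10],
 [-42,  42,  26, -26]]
Now row reduce the product.
R2 ← R2 + (11)·R1: [0, 0, 76, -76]
R3 ← R3 + (21)·R1: [0, 0, 152, -152]
R3 ← R3 − (2)·R2: [0, 0, 0, 0]
2 nonzero rows, so rank(AC) = 2.

2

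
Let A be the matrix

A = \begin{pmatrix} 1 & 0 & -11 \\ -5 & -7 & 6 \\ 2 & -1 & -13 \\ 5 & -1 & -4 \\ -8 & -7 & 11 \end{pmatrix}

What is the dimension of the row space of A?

3

Row reduce to echelon form.
R2 ← R2 + (5)·R1: [0, -7, -49]
R3 ← R3 − (2)·R1: [0, -1, 9]
R4 ← R4 − (5)·R1: [0, -1, 51]
R5 ← R5 + (8)·R1: [0, -7, -77]
R3 ← R3 − (1/7)·R2: [0, 0, 16]
R4 ← R4 − (1/7)·R2: [0, 0, 58]
R5 ← R5 − R2: [0, 0, -28]
R4 ← R4 − (29/8)·R3: [0, 0, 0]
R5 ← R5 + (7/4)·R3: [0, 0, 0]
Echelon form has 3 nonzero rows, so rank(A) = 3.
The row space has dimension equal to the rank: 3.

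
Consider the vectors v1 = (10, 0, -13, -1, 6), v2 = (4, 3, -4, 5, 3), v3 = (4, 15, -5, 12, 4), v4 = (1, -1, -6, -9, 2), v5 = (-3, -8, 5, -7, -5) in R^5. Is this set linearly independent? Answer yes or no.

no

Form the matrix with these vectors as rows and row reduce.
R2 ← R2 − (2/5)·R1: [0, 3, 6/5, 27/5, 3/5]
R3 ← R3 − (2/5)·R1: [0, 15, 1/5, 62/5, 8/5]
R4 ← R4 − (1/10)·R1: [0, -1, -47/10, -89/10, 7/5]
R5 ← R5 + (3/10)·R1: [0, -8, 11/10, -73/10, -16/5]
R3 ← R3 − (5)·R2: [0, 0, -29/5, -73/5, -7/5]
R4 ← R4 + (1/3)·R2: [0, 0, -43/10, -71/10, 8/5]
R5 ← R5 + (8/3)·R2: [0, 0, 43/10, 71/10, -8/5]
R4 ← R4 − (43/58)·R3: [0, 0, 0, 108/29, 153/58]
R5 ← R5 + (43/58)·R3: [0, 0, 0, -108/29, -153/58]
R5 ← R5 + R4: [0, 0, 0, 0, 0]
4 nonzero rows, so the 5 vectors span a space of dimension 4.
Since 4 < 5, the vectors are linearly dependent.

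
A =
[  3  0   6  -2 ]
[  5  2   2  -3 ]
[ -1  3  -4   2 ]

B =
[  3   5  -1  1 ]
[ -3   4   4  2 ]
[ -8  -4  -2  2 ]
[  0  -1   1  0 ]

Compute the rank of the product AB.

3

First compute AB:
[[-39,  -7, -17,  15],
 [ -7,  28,  -4,  13],
 [ 20,  21,  23,  -3]]
Now row reduce the product.
R2 ← R2 − (7/39)·R1: [0, 1141/39, -37/39, 134/13]
R3 ← R3 + (20/39)·R1: [0, 679/39, 557/39, 61/13]
R3 ← R3 − (97/163)·R2: [0, 0, 2420/163, -235/163]
3 nonzero rows, so rank(AB) = 3.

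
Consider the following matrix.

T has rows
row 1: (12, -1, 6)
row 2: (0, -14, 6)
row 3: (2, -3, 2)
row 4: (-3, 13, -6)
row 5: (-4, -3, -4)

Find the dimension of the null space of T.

0

Row reduce to echelon form.
R3 ← R3 − (1/6)·R1: [0, -17/6, 1]
R4 ← R4 + (1/4)·R1: [0, 51/4, -9/2]
R5 ← R5 + (1/3)·R1: [0, -10/3, -2]
R3 ← R3 − (17/84)·R2: [0, 0, -3/14]
R4 ← R4 + (51/56)·R2: [0, 0, 27/28]
R5 ← R5 − (5/21)·R2: [0, 0, -24/7]
R4 ← R4 + (9/2)·R3: [0, 0, 0]
R5 ← R5 − (16)·R3: [0, 0, 0]
3 nonzero rows, so rank(T) = 3.
T has 3 columns; by rank–nullity, nullity = 3 − 3 = 0.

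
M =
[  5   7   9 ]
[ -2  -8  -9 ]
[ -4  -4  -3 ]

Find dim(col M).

Row reduce to echelon form.
R2 ← R2 + (2/5)·R1: [0, -26/5, -27/5]
R3 ← R3 + (4/5)·R1: [0, 8/5, 21/5]
R3 ← R3 + (4/13)·R2: [0, 0, 33/13]
Echelon form has 3 nonzero rows, so rank(M) = 3.
The column space has dimension equal to the rank: 3.

3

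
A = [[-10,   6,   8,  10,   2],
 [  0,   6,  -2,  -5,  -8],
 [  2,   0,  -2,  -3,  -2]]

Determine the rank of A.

2

Row reduce to echelon form.
R3 ← R3 + (1/5)·R1: [0, 6/5, -2/5, -1, -8/5]
R3 ← R3 − (1/5)·R2: [0, 0, 0, 0, 0]
Echelon form has 2 nonzero rows, so rank(A) = 2.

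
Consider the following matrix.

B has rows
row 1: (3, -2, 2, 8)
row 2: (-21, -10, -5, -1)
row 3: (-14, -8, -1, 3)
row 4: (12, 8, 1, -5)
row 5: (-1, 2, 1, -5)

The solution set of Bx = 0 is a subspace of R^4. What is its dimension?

1

Row reduce to echelon form.
R2 ← R2 + (7)·R1: [0, -24, 9, 55]
R3 ← R3 + (14/3)·R1: [0, -52/3, 25/3, 121/3]
R4 ← R4 − (4)·R1: [0, 16, -7, -37]
R5 ← R5 + (1/3)·R1: [0, 4/3, 5/3, -7/3]
R3 ← R3 − (13/18)·R2: [0, 0, 11/6, 11/18]
R4 ← R4 + (2/3)·R2: [0, 0, -1, -1/3]
R5 ← R5 + (1/18)·R2: [0, 0, 13/6, 13/18]
R4 ← R4 + (6/11)·R3: [0, 0, 0, 0]
R5 ← R5 − (13/11)·R3: [0, 0, 0, 0]
3 nonzero rows, so rank(B) = 3.
B has 4 columns; by rank–nullity, nullity = 4 − 3 = 1.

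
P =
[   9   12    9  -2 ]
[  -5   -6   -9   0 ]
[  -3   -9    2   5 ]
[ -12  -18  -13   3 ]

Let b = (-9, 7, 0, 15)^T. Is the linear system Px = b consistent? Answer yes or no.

Row reduce the augmented matrix [P | b].
R2 ← R2 + (5/9)·R1: [0, 2/3, -4, -10/9, 2]
R3 ← R3 + (1/3)·R1: [0, -5, 5, 13/3, -3]
R4 ← R4 + (4/3)·R1: [0, -2, -1, 1/3, 3]
R3 ← R3 + (15/2)·R2: [0, 0, -25, -4, 12]
R4 ← R4 + (3)·R2: [0, 0, -13, -3, 9]
R4 ← R4 − (13/25)·R3: [0, 0, 0, -23/25, 69/25]
The echelon form has 4 nonzero rows, and every pivot lies in the first 4 columns, so rank(P) = rank([P|b]) = 4.
The system is consistent.

yes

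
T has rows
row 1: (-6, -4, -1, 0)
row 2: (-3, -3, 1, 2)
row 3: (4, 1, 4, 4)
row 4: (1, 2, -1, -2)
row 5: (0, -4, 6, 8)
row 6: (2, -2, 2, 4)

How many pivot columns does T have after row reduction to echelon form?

3

Row reduce to echelon form.
R2 ← R2 − (1/2)·R1: [0, -1, 3/2, 2]
R3 ← R3 + (2/3)·R1: [0, -5/3, 10/3, 4]
R4 ← R4 + (1/6)·R1: [0, 4/3, -7/6, -2]
R6 ← R6 + (1/3)·R1: [0, -10/3, 5/3, 4]
R3 ← R3 − (5/3)·R2: [0, 0, 5/6, 2/3]
R4 ← R4 + (4/3)·R2: [0, 0, 5/6, 2/3]
R5 ← R5 − (4)·R2: [0, 0, 0, 0]
R6 ← R6 − (10/3)·R2: [0, 0, -10/3, -8/3]
R4 ← R4 − R3: [0, 0, 0, 0]
R6 ← R6 + (4)·R3: [0, 0, 0, 0]
Echelon form has 3 nonzero rows, so rank(T) = 3.
Each nonzero row contributes one pivot column: 3 pivot columns.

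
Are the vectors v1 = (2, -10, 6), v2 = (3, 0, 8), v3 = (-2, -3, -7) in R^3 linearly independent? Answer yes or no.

yes

Form the matrix with these vectors as rows and row reduce.
R2 ← R2 − (3/2)·R1: [0, 15, -1]
R3 ← R3 + R1: [0, -13, -1]
R3 ← R3 + (13/15)·R2: [0, 0, -28/15]
3 nonzero rows, so the 3 vectors span a space of dimension 3.
Since 3 = 3, the vectors are linearly independent.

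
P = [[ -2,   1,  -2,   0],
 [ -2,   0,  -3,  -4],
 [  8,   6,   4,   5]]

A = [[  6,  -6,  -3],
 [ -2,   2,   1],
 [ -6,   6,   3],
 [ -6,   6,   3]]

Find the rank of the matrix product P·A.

First compute PA:
[[ -2,   2,   1],
 [ 30, -30, -15],
 [-18,  18,   9]]
Now row reduce the product.
R2 ← R2 + (15)·R1: [0, 0, 0]
R3 ← R3 − (9)·R1: [0, 0, 0]
1 nonzero row, so rank(PA) = 1.

1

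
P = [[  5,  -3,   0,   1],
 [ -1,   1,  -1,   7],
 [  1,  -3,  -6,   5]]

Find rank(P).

Row reduce to echelon form.
R2 ← R2 + (1/5)·R1: [0, 2/5, -1, 36/5]
R3 ← R3 − (1/5)·R1: [0, -12/5, -6, 24/5]
R3 ← R3 + (6)·R2: [0, 0, -12, 48]
Echelon form has 3 nonzero rows, so rank(P) = 3.

3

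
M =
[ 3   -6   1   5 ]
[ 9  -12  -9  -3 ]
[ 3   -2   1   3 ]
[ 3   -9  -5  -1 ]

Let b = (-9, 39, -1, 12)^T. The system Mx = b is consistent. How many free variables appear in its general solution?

1

Row reduce the augmented matrix [M | b].
R2 ← R2 − (3)·R1: [0, 6, -12, -18, 66]
R3 ← R3 − R1: [0, 4, 0, -2, 8]
R4 ← R4 − R1: [0, -3, -6, -6, 21]
R3 ← R3 − (2/3)·R2: [0, 0, 8, 10, -36]
R4 ← R4 + (1/2)·R2: [0, 0, -12, -15, 54]
R4 ← R4 + (3/2)·R3: [0, 0, 0, 0, 0]
The echelon form has 3 nonzero rows, and every pivot lies in the first 4 columns, so rank(M) = rank([M|b]) = 3.
The system is consistent.
Free variables = (unknowns) − (rank) = 4 − 3 = 1.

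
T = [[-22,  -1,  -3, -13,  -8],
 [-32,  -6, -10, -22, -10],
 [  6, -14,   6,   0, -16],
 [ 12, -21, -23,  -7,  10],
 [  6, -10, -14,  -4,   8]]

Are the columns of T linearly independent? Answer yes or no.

Row reduce T to echelon form.
R2 ← R2 − (16/11)·R1: [0, -50/11, -62/11, -34/11, 18/11]
R3 ← R3 + (3/11)·R1: [0, -157/11, 57/11, -39/11, -200/11]
R4 ← R4 + (6/11)·R1: [0, -237/11, -271/11, -155/11, 62/11]
R5 ← R5 + (3/11)·R1: [0, -113/11, -163/11, -83/11, 64/11]
R3 ← R3 − (157/50)·R2: [0, 0, 572/25, 154/25, -583/25]
R4 ← R4 − (237/50)·R2: [0, 0, 52/25, 14/25, -53/25]
R5 ← R5 − (113/50)·R2: [0, 0, -52/25, -14/25, 53/25]
R4 ← R4 − (1/11)·R3: [0, 0, 0, 0, 0]
R5 ← R5 + (1/11)·R3: [0, 0, 0, 0, 0]
3 pivots among 5 columns.
Only 3 < 5 pivot columns, so the columns are linearly dependent.

no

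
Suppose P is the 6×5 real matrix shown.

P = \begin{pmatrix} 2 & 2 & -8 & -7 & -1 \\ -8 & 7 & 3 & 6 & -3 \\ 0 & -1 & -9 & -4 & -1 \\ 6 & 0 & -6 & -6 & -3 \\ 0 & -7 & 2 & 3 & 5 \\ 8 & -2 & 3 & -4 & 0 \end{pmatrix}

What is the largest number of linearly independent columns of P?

5

Row reduce to echelon form.
R2 ← R2 + (4)·R1: [0, 15, -29, -22, -7]
R4 ← R4 − (3)·R1: [0, -6, 18, 15, 0]
R6 ← R6 − (4)·R1: [0, -10, 35, 24, 4]
R3 ← R3 + (1/15)·R2: [0, 0, -164/15, -82/15, -22/15]
R4 ← R4 + (2/5)·R2: [0, 0, 32/5, 31/5, -14/5]
R5 ← R5 + (7/15)·R2: [0, 0, -173/15, -109/15, 26/15]
R6 ← R6 + (2/3)·R2: [0, 0, 47/3, 28/3, -2/3]
R4 ← R4 + (24/41)·R3: [0, 0, 0, 3, -150/41]
R5 ← R5 − (173/164)·R3: [0, 0, 0, -3/2, 269/82]
R6 ← R6 + (235/164)·R3: [0, 0, 0, 3/2, -227/82]
R5 ← R5 + (1/2)·R4: [0, 0, 0, 0, 119/82]
R6 ← R6 − (1/2)·R4: [0, 0, 0, 0, -77/82]
R6 ← R6 + (11/17)·R5: [0, 0, 0, 0, 0]
Echelon form has 5 nonzero rows, so rank(P) = 5.
The rank gives the maximum number of linearly independent columns: 5.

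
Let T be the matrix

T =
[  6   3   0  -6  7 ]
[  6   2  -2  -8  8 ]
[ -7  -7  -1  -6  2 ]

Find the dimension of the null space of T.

Row reduce to echelon form.
R2 ← R2 − R1: [0, -1, -2, -2, 1]
R3 ← R3 + (7/6)·R1: [0, -7/2, -1, -13, 61/6]
R3 ← R3 − (7/2)·R2: [0, 0, 6, -6, 20/3]
3 nonzero rows, so rank(T) = 3.
T has 5 columns; by rank–nullity, nullity = 5 − 3 = 2.

2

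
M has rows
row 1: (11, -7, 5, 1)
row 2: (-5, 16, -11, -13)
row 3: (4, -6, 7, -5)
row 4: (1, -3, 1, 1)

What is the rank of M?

Row reduce to echelon form.
R2 ← R2 + (5/11)·R1: [0, 141/11, -96/11, -138/11]
R3 ← R3 − (4/11)·R1: [0, -38/11, 57/11, -59/11]
R4 ← R4 − (1/11)·R1: [0, -26/11, 6/11, 10/11]
R3 ← R3 + (38/141)·R2: [0, 0, 133/47, -411/47]
R4 ← R4 + (26/141)·R2: [0, 0, -50/47, -66/47]
R4 ← R4 + (50/133)·R3: [0, 0, 0, -624/133]
Echelon form has 4 nonzero rows, so rank(M) = 4.

4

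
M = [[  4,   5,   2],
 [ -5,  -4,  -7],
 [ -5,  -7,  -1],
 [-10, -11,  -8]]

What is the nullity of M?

Row reduce to echelon form.
R2 ← R2 + (5/4)·R1: [0, 9/4, -9/2]
R3 ← R3 + (5/4)·R1: [0, -3/4, 3/2]
R4 ← R4 + (5/2)·R1: [0, 3/2, -3]
R3 ← R3 + (1/3)·R2: [0, 0, 0]
R4 ← R4 − (2/3)·R2: [0, 0, 0]
2 nonzero rows, so rank(M) = 2.
M has 3 columns; by rank–nullity, nullity = 3 − 2 = 1.

1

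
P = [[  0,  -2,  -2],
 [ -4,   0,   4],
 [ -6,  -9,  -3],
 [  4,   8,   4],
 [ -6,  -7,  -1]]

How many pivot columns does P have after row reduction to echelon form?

Row reduce to echelon form.
Swap R1 ↔ R2
R3 ← R3 − (3/2)·R1: [0, -9, -9]
R4 ← R4 + R1: [0, 8, 8]
R5 ← R5 − (3/2)·R1: [0, -7, -7]
R3 ← R3 − (9/2)·R2: [0, 0, 0]
R4 ← R4 + (4)·R2: [0, 0, 0]
R5 ← R5 − (7/2)·R2: [0, 0, 0]
Echelon form has 2 nonzero rows, so rank(P) = 2.
Each nonzero row contributes one pivot column: 2 pivot columns.

2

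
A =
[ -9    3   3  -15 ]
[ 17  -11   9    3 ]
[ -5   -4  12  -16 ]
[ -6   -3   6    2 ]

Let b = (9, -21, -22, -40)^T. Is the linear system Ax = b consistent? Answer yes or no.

Row reduce the augmented matrix [A | b].
R2 ← R2 + (17/9)·R1: [0, -16/3, 44/3, -76/3, -4]
R3 ← R3 − (5/9)·R1: [0, -17/3, 31/3, -23/3, -27]
R4 ← R4 − (2/3)·R1: [0, -5, 4, 12, -46]
R3 ← R3 − (17/16)·R2: [0, 0, -21/4, 77/4, -91/4]
R4 ← R4 − (15/16)·R2: [0, 0, -39/4, 143/4, -169/4]
R4 ← R4 − (13/7)·R3: [0, 0, 0, 0, 0]
The echelon form has 3 nonzero rows, and every pivot lies in the first 4 columns, so rank(A) = rank([A|b]) = 3.
The system is consistent.

yes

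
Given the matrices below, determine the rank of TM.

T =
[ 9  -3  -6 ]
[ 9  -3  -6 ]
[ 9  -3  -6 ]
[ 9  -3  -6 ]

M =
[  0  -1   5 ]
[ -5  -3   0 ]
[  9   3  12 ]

1

First compute TM:
[[-39, -18, -27],
 [-39, -18, -27],
 [-39, -18, -27],
 [-39, -18, -27]]
Now row reduce the product.
R2 ← R2 − R1: [0, 0, 0]
R3 ← R3 − R1: [0, 0, 0]
R4 ← R4 − R1: [0, 0, 0]
1 nonzero row, so rank(TM) = 1.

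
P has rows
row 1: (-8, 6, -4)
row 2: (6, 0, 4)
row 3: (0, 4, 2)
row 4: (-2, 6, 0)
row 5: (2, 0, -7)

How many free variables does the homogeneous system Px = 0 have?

Row reduce to echelon form.
R2 ← R2 + (3/4)·R1: [0, 9/2, 1]
R4 ← R4 − (1/4)·R1: [0, 9/2, 1]
R5 ← R5 + (1/4)·R1: [0, 3/2, -8]
R3 ← R3 − (8/9)·R2: [0, 0, 10/9]
R4 ← R4 − R2: [0, 0, 0]
R5 ← R5 − (1/3)·R2: [0, 0, -25/3]
R5 ← R5 + (15/2)·R3: [0, 0, 0]
3 nonzero rows, so rank(P) = 3.
P has 3 columns; by rank–nullity, nullity = 3 − 3 = 0.

0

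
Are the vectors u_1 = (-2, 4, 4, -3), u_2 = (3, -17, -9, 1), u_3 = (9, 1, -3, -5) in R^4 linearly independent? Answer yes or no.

yes

Form the matrix with these vectors as rows and row reduce.
R2 ← R2 + (3/2)·R1: [0, -11, -3, -7/2]
R3 ← R3 + (9/2)·R1: [0, 19, 15, -37/2]
R3 ← R3 + (19/11)·R2: [0, 0, 108/11, -270/11]
3 nonzero rows, so the 3 vectors span a space of dimension 3.
Since 3 = 3, the vectors are linearly independent.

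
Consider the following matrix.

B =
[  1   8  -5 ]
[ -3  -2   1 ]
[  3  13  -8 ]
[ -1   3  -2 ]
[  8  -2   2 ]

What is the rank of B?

2

Row reduce to echelon form.
R2 ← R2 + (3)·R1: [0, 22, -14]
R3 ← R3 − (3)·R1: [0, -11, 7]
R4 ← R4 + R1: [0, 11, -7]
R5 ← R5 − (8)·R1: [0, -66, 42]
R3 ← R3 + (1/2)·R2: [0, 0, 0]
R4 ← R4 − (1/2)·R2: [0, 0, 0]
R5 ← R5 + (3)·R2: [0, 0, 0]
Echelon form has 2 nonzero rows, so rank(B) = 2.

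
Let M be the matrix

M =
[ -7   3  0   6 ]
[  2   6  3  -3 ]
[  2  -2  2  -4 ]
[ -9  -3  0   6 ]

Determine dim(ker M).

Row reduce to echelon form.
R2 ← R2 + (2/7)·R1: [0, 48/7, 3, -9/7]
R3 ← R3 + (2/7)·R1: [0, -8/7, 2, -16/7]
R4 ← R4 − (9/7)·R1: [0, -48/7, 0, -12/7]
R3 ← R3 + (1/6)·R2: [0, 0, 5/2, -5/2]
R4 ← R4 + R2: [0, 0, 3, -3]
R4 ← R4 − (6/5)·R3: [0, 0, 0, 0]
3 nonzero rows, so rank(M) = 3.
M has 4 columns; by rank–nullity, nullity = 4 − 3 = 1.

1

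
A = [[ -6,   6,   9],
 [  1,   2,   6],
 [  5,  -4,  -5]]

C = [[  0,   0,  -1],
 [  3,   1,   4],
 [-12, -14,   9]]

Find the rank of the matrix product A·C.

First compute AC:
[[-90, -120, 111],
 [-66, -82,  61],
 [ 48,  66, -66]]
Now row reduce the product.
R2 ← R2 − (11/15)·R1: [0, 6, -102/5]
R3 ← R3 + (8/15)·R1: [0, 2, -34/5]
R3 ← R3 − (1/3)·R2: [0, 0, 0]
2 nonzero rows, so rank(AC) = 2.

2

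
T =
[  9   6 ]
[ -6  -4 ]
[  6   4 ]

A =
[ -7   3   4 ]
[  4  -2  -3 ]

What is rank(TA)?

First compute TA:
[[-39,  15,  18],
 [ 26, -10, -12],
 [-26,  10,  12]]
Now row reduce the product.
R2 ← R2 + (2/3)·R1: [0, 0, 0]
R3 ← R3 − (2/3)·R1: [0, 0, 0]
1 nonzero row, so rank(TA) = 1.

1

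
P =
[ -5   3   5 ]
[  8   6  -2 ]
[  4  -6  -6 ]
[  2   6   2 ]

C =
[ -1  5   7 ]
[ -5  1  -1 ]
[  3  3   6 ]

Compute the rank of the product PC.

First compute PC:
[[  5,  -7,  -8],
 [-44,  40,  38],
 [  8,  -4,  -2],
 [-26,  22,  20]]
Now row reduce the product.
R2 ← R2 + (44/5)·R1: [0, -108/5, -162/5]
R3 ← R3 − (8/5)·R1: [0, 36/5, 54/5]
R4 ← R4 + (26/5)·R1: [0, -72/5, -108/5]
R3 ← R3 + (1/3)·R2: [0, 0, 0]
R4 ← R4 − (2/3)·R2: [0, 0, 0]
2 nonzero rows, so rank(PC) = 2.

2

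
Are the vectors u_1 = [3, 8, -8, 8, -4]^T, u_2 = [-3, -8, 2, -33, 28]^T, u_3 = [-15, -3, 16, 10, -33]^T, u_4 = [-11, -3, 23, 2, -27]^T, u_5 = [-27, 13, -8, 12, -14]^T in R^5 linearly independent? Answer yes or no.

Form the matrix with these vectors as rows and row reduce.
R2 ← R2 + R1: [0, 0, -6, -25, 24]
R3 ← R3 + (5)·R1: [0, 37, -24, 50, -53]
R4 ← R4 + (11/3)·R1: [0, 79/3, -19/3, 94/3, -125/3]
R5 ← R5 + (9)·R1: [0, 85, -80, 84, -50]
Swap R2 ↔ R3
R4 ← R4 − (79/111)·R2: [0, 0, 1193/111, -472/111, -146/37]
R5 ← R5 − (85/37)·R2: [0, 0, -920/37, -1142/37, 2655/37]
R4 ← R4 + (1193/666)·R3: [0, 0, 0, -32657/666, 4334/111]
R5 ← R5 − (460/111)·R3: [0, 0, 0, 8074/111, -1025/37]
R5 ← R5 + (48444/32657)·R4: [0, 0, 0, 0, 986811/32657]
5 nonzero rows, so the 5 vectors span a space of dimension 5.
Since 5 = 5, the vectors are linearly independent.

yes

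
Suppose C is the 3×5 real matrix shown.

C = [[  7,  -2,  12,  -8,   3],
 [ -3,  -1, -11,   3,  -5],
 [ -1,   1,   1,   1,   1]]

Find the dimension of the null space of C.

2

Row reduce to echelon form.
R2 ← R2 + (3/7)·R1: [0, -13/7, -41/7, -3/7, -26/7]
R3 ← R3 + (1/7)·R1: [0, 5/7, 19/7, -1/7, 10/7]
R3 ← R3 + (5/13)·R2: [0, 0, 6/13, -4/13, 0]
3 nonzero rows, so rank(C) = 3.
C has 5 columns; by rank–nullity, nullity = 5 − 3 = 2.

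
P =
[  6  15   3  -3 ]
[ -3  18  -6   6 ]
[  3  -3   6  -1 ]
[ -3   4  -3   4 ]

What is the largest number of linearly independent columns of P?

Row reduce to echelon form.
R2 ← R2 + (1/2)·R1: [0, 51/2, -9/2, 9/2]
R3 ← R3 − (1/2)·R1: [0, -21/2, 9/2, 1/2]
R4 ← R4 + (1/2)·R1: [0, 23/2, -3/2, 5/2]
R3 ← R3 + (7/17)·R2: [0, 0, 45/17, 40/17]
R4 ← R4 − (23/51)·R2: [0, 0, 9/17, 8/17]
R4 ← R4 − (1/5)·R3: [0, 0, 0, 0]
Echelon form has 3 nonzero rows, so rank(P) = 3.
The rank gives the maximum number of linearly independent columns: 3.

3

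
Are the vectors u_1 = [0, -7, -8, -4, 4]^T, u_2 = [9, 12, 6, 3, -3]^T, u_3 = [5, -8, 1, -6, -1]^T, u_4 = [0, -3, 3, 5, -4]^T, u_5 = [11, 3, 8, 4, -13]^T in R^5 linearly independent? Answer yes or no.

Form the matrix with these vectors as rows and row reduce.
Swap R1 ↔ R2
R3 ← R3 − (5/9)·R1: [0, -44/3, -7/3, -23/3, 2/3]
R5 ← R5 − (11/9)·R1: [0, -35/3, 2/3, 1/3, -28/3]
R3 ← R3 − (44/21)·R2: [0, 0, 101/7, 5/7, -54/7]
R4 ← R4 − (3/7)·R2: [0, 0, 45/7, 47/7, -40/7]
R5 ← R5 − (5/3)·R2: [0, 0, 14, 7, -16]
R4 ← R4 − (45/101)·R3: [0, 0, 0, 646/101, -230/101]
R5 ← R5 − (98/101)·R3: [0, 0, 0, 637/101, -860/101]
R5 ← R5 − (637/646)·R4: [0, 0, 0, 0, -2025/323]
5 nonzero rows, so the 5 vectors span a space of dimension 5.
Since 5 = 5, the vectors are linearly independent.

yes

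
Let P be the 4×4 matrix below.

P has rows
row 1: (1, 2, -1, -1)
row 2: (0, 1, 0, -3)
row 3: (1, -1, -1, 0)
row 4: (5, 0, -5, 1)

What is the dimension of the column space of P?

3

Row reduce to echelon form.
R3 ← R3 − R1: [0, -3, 0, 1]
R4 ← R4 − (5)·R1: [0, -10, 0, 6]
R3 ← R3 + (3)·R2: [0, 0, 0, -8]
R4 ← R4 + (10)·R2: [0, 0, 0, -24]
R4 ← R4 − (3)·R3: [0, 0, 0, 0]
Echelon form has 3 nonzero rows, so rank(P) = 3.
The column space has dimension equal to the rank: 3.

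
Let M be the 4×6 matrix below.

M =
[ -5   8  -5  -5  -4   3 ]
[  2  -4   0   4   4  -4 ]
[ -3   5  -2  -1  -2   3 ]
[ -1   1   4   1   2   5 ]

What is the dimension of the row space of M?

Row reduce to echelon form.
R2 ← R2 + (2/5)·R1: [0, -4/5, -2, 2, 12/5, -14/5]
R3 ← R3 − (3/5)·R1: [0, 1/5, 1, 2, 2/5, 6/5]
R4 ← R4 − (1/5)·R1: [0, -3/5, 5, 2, 14/5, 22/5]
R3 ← R3 + (1/4)·R2: [0, 0, 1/2, 5/2, 1, 1/2]
R4 ← R4 − (3/4)·R2: [0, 0, 13/2, 1/2, 1, 13/2]
R4 ← R4 − (13)·R3: [0, 0, 0, -32, -12, 0]
Echelon form has 4 nonzero rows, so rank(M) = 4.
The row space has dimension equal to the rank: 4.

4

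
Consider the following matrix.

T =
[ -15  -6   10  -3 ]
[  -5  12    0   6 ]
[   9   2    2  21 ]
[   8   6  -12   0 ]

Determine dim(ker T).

0

Row reduce to echelon form.
R2 ← R2 − (1/3)·R1: [0, 14, -10/3, 7]
R3 ← R3 + (3/5)·R1: [0, -8/5, 8, 96/5]
R4 ← R4 + (8/15)·R1: [0, 14/5, -20/3, -8/5]
R3 ← R3 + (4/35)·R2: [0, 0, 160/21, 20]
R4 ← R4 − (1/5)·R2: [0, 0, -6, -3]
R4 ← R4 + (63/80)·R3: [0, 0, 0, 51/4]
4 nonzero rows, so rank(T) = 4.
T has 4 columns; by rank–nullity, nullity = 4 − 4 = 0.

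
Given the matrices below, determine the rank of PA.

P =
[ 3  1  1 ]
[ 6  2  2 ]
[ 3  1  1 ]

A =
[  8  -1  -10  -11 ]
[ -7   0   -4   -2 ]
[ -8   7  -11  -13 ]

1

First compute PA:
[[  9,   4, -45, -48],
 [ 18,   8, -90, -96],
 [  9,   4, -45, -48]]
Now row reduce the product.
R2 ← R2 − (2)·R1: [0, 0, 0, 0]
R3 ← R3 − R1: [0, 0, 0, 0]
1 nonzero row, so rank(PA) = 1.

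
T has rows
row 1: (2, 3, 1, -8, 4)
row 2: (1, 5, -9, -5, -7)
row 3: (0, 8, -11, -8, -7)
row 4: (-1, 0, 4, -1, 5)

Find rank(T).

Row reduce to echelon form.
R2 ← R2 − (1/2)·R1: [0, 7/2, -19/2, -1, -9]
R4 ← R4 + (1/2)·R1: [0, 3/2, 9/2, -5, 7]
R3 ← R3 − (16/7)·R2: [0, 0, 75/7, -40/7, 95/7]
R4 ← R4 − (3/7)·R2: [0, 0, 60/7, -32/7, 76/7]
R4 ← R4 − (4/5)·R3: [0, 0, 0, 0, 0]
Echelon form has 3 nonzero rows, so rank(T) = 3.

3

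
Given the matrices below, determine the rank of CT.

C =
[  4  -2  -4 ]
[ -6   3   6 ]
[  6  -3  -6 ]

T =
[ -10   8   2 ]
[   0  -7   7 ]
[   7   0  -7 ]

First compute CT:
[[-68,  46,  22],
 [102, -69, -33],
 [-102,  69,  33]]
Now row reduce the product.
R2 ← R2 + (3/2)·R1: [0, 0, 0]
R3 ← R3 − (3/2)·R1: [0, 0, 0]
1 nonzero row, so rank(CT) = 1.

1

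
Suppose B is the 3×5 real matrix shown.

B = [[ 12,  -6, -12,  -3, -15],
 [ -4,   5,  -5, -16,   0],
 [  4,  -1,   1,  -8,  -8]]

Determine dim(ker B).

2

Row reduce to echelon form.
R2 ← R2 + (1/3)·R1: [0, 3, -9, -17, -5]
R3 ← R3 − (1/3)·R1: [0, 1, 5, -7, -3]
R3 ← R3 − (1/3)·R2: [0, 0, 8, -4/3, -4/3]
3 nonzero rows, so rank(B) = 3.
B has 5 columns; by rank–nullity, nullity = 5 − 3 = 2.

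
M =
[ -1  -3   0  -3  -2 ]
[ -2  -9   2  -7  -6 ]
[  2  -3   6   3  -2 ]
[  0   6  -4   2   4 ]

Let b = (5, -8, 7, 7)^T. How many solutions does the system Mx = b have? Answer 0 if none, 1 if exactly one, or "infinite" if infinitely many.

Row reduce the augmented matrix [M | b].
R2 ← R2 − (2)·R1: [0, -3, 2, -1, -2, -18]
R3 ← R3 + (2)·R1: [0, -9, 6, -3, -6, 17]
R3 ← R3 − (3)·R2: [0, 0, 0, 0, 0, 71]
R4 ← R4 + (2)·R2: [0, 0, 0, 0, 0, -29]
R4 ← R4 + (29/71)·R3: [0, 0, 0, 0, 0, 0]
The echelon form has 3 nonzero rows; the last pivot sits in the augmented column, so rank(M) = 2 but rank([M|b]) = 3.
Since the ranks differ, the system is inconsistent.
It has no solutions.

0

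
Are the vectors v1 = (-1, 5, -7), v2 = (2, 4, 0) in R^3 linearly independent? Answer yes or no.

yes

Form the matrix with these vectors as rows and row reduce.
R2 ← R2 + (2)·R1: [0, 14, -14]
2 nonzero rows, so the 2 vectors span a space of dimension 2.
Since 2 = 2, the vectors are linearly independent.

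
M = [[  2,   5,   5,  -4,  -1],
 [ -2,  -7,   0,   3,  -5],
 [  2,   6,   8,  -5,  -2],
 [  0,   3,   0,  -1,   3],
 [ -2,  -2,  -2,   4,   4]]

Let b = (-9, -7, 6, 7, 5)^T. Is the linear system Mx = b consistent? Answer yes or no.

Row reduce the augmented matrix [M | b].
R2 ← R2 + R1: [0, -2, 5, -1, -6, -16]
R3 ← R3 − R1: [0, 1, 3, -1, -1, 15]
R5 ← R5 + R1: [0, 3, 3, 0, 3, -4]
R3 ← R3 + (1/2)·R2: [0, 0, 11/2, -3/2, -4, 7]
R4 ← R4 + (3/2)·R2: [0, 0, 15/2, -5/2, -6, -17]
R5 ← R5 + (3/2)·R2: [0, 0, 21/2, -3/2, -6, -28]
R4 ← R4 − (15/11)·R3: [0, 0, 0, -5/11, -6/11, -292/11]
R5 ← R5 − (21/11)·R3: [0, 0, 0, 15/11, 18/11, -455/11]
R5 ← R5 + (3)·R4: [0, 0, 0, 0, 0, -121]
The echelon form has 5 nonzero rows; the last pivot sits in the augmented column, so rank(M) = 4 but rank([M|b]) = 5.
Since the ranks differ, the system is inconsistent.

no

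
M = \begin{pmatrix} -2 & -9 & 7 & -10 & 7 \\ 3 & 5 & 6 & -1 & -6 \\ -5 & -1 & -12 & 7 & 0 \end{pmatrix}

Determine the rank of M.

3

Row reduce to echelon form.
R2 ← R2 + (3/2)·R1: [0, -17/2, 33/2, -16, 9/2]
R3 ← R3 − (5/2)·R1: [0, 43/2, -59/2, 32, -35/2]
R3 ← R3 + (43/17)·R2: [0, 0, 208/17, -144/17, -104/17]
Echelon form has 3 nonzero rows, so rank(M) = 3.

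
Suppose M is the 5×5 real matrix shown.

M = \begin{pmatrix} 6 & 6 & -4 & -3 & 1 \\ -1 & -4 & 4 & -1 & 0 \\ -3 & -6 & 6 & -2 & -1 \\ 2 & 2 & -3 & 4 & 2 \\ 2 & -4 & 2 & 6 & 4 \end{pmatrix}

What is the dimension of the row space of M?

Row reduce to echelon form.
R2 ← R2 + (1/6)·R1: [0, -3, 10/3, -3/2, 1/6]
R3 ← R3 + (1/2)·R1: [0, -3, 4, -7/2, -1/2]
R4 ← R4 − (1/3)·R1: [0, 0, -5/3, 5, 5/3]
R5 ← R5 − (1/3)·R1: [0, -6, 10/3, 7, 11/3]
R3 ← R3 − R2: [0, 0, 2/3, -2, -2/3]
R5 ← R5 − (2)·R2: [0, 0, -10/3, 10, 10/3]
R4 ← R4 + (5/2)·R3: [0, 0, 0, 0, 0]
R5 ← R5 + (5)·R3: [0, 0, 0, 0, 0]
Echelon form has 3 nonzero rows, so rank(M) = 3.
The row space has dimension equal to the rank: 3.

3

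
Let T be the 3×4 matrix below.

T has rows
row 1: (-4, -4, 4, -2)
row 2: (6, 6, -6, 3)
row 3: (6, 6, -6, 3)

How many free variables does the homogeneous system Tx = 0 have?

Row reduce to echelon form.
R2 ← R2 + (3/2)·R1: [0, 0, 0, 0]
R3 ← R3 + (3/2)·R1: [0, 0, 0, 0]
1 nonzero row, so rank(T) = 1.
T has 4 columns; by rank–nullity, nullity = 4 − 1 = 3.

3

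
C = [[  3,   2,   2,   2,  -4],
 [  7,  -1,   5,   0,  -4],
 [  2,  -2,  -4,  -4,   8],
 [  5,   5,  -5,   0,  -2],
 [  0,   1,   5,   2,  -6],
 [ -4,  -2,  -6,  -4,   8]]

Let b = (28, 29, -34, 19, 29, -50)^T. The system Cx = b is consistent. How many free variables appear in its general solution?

0

Row reduce the augmented matrix [C | b].
R2 ← R2 − (7/3)·R1: [0, -17/3, 1/3, -14/3, 16/3, -109/3]
R3 ← R3 − (2/3)·R1: [0, -10/3, -16/3, -16/3, 32/3, -158/3]
R4 ← R4 − (5/3)·R1: [0, 5/3, -25/3, -10/3, 14/3, -83/3]
R6 ← R6 + (4/3)·R1: [0, 2/3, -10/3, -4/3, 8/3, -38/3]
R3 ← R3 − (10/17)·R2: [0, 0, -94/17, -44/17, 128/17, -532/17]
R4 ← R4 + (5/17)·R2: [0, 0, -140/17, -80/17, 106/17, -652/17]
R5 ← R5 + (3/17)·R2: [0, 0, 86/17, 20/17, -86/17, 384/17]
R6 ← R6 + (2/17)·R2: [0, 0, -56/17, -32/17, 56/17, -288/17]
R4 ← R4 − (70/47)·R3: [0, 0, 0, -40/47, -234/47, 388/47]
R5 ← R5 + (43/47)·R3: [0, 0, 0, -56/47, 86/47, -284/47]
R6 ← R6 − (28/47)·R3: [0, 0, 0, -16/47, -56/47, 80/47]
R5 ← R5 − (7/5)·R4: [0, 0, 0, 0, 44/5, -88/5]
R6 ← R6 − (2/5)·R4: [0, 0, 0, 0, 4/5, -8/5]
R6 ← R6 − (1/11)·R5: [0, 0, 0, 0, 0, 0]
The echelon form has 5 nonzero rows, and every pivot lies in the first 5 columns, so rank(C) = rank([C|b]) = 5.
The system is consistent.
Free variables = (unknowns) − (rank) = 5 − 5 = 0.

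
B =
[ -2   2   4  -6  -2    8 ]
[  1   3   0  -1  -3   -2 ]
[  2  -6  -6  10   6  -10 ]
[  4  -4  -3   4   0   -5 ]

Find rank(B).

3

Row reduce to echelon form.
R2 ← R2 + (1/2)·R1: [0, 4, 2, -4, -4, 2]
R3 ← R3 + R1: [0, -4, -2, 4, 4, -2]
R4 ← R4 + (2)·R1: [0, 0, 5, -8, -4, 11]
R3 ← R3 + R2: [0, 0, 0, 0, 0, 0]
Swap R3 ↔ R4
Echelon form has 3 nonzero rows, so rank(B) = 3.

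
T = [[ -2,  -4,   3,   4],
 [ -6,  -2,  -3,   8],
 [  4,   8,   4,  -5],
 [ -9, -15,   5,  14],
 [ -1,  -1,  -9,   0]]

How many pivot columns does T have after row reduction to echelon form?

Row reduce to echelon form.
R2 ← R2 − (3)·R1: [0, 10, -12, -4]
R3 ← R3 + (2)·R1: [0, 0, 10, 3]
R4 ← R4 − (9/2)·R1: [0, 3, -17/2, -4]
R5 ← R5 − (1/2)·R1: [0, 1, -21/2, -2]
R4 ← R4 − (3/10)·R2: [0, 0, -49/10, -14/5]
R5 ← R5 − (1/10)·R2: [0, 0, -93/10, -8/5]
R4 ← R4 + (49/100)·R3: [0, 0, 0, -133/100]
R5 ← R5 + (93/100)·R3: [0, 0, 0, 119/100]
R5 ← R5 + (17/19)·R4: [0, 0, 0, 0]
Echelon form has 4 nonzero rows, so rank(T) = 4.
Each nonzero row contributes one pivot column: 4 pivot columns.

4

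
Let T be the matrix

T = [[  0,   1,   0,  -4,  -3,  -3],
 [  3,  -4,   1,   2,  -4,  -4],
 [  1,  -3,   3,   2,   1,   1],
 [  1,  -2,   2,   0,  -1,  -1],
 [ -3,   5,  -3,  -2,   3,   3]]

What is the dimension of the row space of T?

3

Row reduce to echelon form.
Swap R1 ↔ R2
R3 ← R3 − (1/3)·R1: [0, -5/3, 8/3, 4/3, 7/3, 7/3]
R4 ← R4 − (1/3)·R1: [0, -2/3, 5/3, -2/3, 1/3, 1/3]
R5 ← R5 + R1: [0, 1, -2, 0, -1, -1]
R3 ← R3 + (5/3)·R2: [0, 0, 8/3, -16/3, -8/3, -8/3]
R4 ← R4 + (2/3)·R2: [0, 0, 5/3, -10/3, -5/3, -5/3]
R5 ← R5 − R2: [0, 0, -2, 4, 2, 2]
R4 ← R4 − (5/8)·R3: [0, 0, 0, 0, 0, 0]
R5 ← R5 + (3/4)·R3: [0, 0, 0, 0, 0, 0]
Echelon form has 3 nonzero rows, so rank(T) = 3.
The row space has dimension equal to the rank: 3.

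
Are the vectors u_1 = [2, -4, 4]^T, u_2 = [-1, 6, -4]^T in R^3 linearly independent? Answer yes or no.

yes

Form the matrix with these vectors as rows and row reduce.
R2 ← R2 + (1/2)·R1: [0, 4, -2]
2 nonzero rows, so the 2 vectors span a space of dimension 2.
Since 2 = 2, the vectors are linearly independent.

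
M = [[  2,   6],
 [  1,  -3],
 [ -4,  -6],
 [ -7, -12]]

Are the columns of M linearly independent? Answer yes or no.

Row reduce M to echelon form.
R2 ← R2 − (1/2)·R1: [0, -6]
R3 ← R3 + (2)·R1: [0, 6]
R4 ← R4 + (7/2)·R1: [0, 9]
R3 ← R3 + R2: [0, 0]
R4 ← R4 + (3/2)·R2: [0, 0]
2 pivots among 2 columns.
Every column is a pivot column, so the columns are linearly independent.

yes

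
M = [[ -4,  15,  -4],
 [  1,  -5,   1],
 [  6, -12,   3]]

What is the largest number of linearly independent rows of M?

Row reduce to echelon form.
R2 ← R2 + (1/4)·R1: [0, -5/4, 0]
R3 ← R3 + (3/2)·R1: [0, 21/2, -3]
R3 ← R3 + (42/5)·R2: [0, 0, -3]
Echelon form has 3 nonzero rows, so rank(M) = 3.
The rank gives the maximum number of linearly independent rows: 3.

3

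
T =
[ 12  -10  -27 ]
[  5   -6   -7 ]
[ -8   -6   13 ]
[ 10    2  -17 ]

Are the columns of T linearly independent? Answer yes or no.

yes

Row reduce T to echelon form.
R2 ← R2 − (5/12)·R1: [0, -11/6, 17/4]
R3 ← R3 + (2/3)·R1: [0, -38/3, -5]
R4 ← R4 − (5/6)·R1: [0, 31/3, 11/2]
R3 ← R3 − (76/11)·R2: [0, 0, -378/11]
R4 ← R4 + (62/11)·R2: [0, 0, 324/11]
R4 ← R4 + (6/7)·R3: [0, 0, 0]
3 pivots among 3 columns.
Every column is a pivot column, so the columns are linearly independent.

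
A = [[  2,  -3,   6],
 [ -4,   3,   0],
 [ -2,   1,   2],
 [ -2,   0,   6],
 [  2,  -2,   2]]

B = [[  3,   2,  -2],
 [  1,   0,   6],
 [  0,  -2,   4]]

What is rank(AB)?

2

First compute AB:
[[  3,  -8,   2],
 [ -9,  -8,  26],
 [ -5,  -8,  18],
 [ -6, -16,  28],
 [  4,   0,  -8]]
Now row reduce the product.
R2 ← R2 + (3)·R1: [0, -32, 32]
R3 ← R3 + (5/3)·R1: [0, -64/3, 64/3]
R4 ← R4 + (2)·R1: [0, -32, 32]
R5 ← R5 − (4/3)·R1: [0, 32/3, -32/3]
R3 ← R3 − (2/3)·R2: [0, 0, 0]
R4 ← R4 − R2: [0, 0, 0]
R5 ← R5 + (1/3)·R2: [0, 0, 0]
2 nonzero rows, so rank(AB) = 2.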